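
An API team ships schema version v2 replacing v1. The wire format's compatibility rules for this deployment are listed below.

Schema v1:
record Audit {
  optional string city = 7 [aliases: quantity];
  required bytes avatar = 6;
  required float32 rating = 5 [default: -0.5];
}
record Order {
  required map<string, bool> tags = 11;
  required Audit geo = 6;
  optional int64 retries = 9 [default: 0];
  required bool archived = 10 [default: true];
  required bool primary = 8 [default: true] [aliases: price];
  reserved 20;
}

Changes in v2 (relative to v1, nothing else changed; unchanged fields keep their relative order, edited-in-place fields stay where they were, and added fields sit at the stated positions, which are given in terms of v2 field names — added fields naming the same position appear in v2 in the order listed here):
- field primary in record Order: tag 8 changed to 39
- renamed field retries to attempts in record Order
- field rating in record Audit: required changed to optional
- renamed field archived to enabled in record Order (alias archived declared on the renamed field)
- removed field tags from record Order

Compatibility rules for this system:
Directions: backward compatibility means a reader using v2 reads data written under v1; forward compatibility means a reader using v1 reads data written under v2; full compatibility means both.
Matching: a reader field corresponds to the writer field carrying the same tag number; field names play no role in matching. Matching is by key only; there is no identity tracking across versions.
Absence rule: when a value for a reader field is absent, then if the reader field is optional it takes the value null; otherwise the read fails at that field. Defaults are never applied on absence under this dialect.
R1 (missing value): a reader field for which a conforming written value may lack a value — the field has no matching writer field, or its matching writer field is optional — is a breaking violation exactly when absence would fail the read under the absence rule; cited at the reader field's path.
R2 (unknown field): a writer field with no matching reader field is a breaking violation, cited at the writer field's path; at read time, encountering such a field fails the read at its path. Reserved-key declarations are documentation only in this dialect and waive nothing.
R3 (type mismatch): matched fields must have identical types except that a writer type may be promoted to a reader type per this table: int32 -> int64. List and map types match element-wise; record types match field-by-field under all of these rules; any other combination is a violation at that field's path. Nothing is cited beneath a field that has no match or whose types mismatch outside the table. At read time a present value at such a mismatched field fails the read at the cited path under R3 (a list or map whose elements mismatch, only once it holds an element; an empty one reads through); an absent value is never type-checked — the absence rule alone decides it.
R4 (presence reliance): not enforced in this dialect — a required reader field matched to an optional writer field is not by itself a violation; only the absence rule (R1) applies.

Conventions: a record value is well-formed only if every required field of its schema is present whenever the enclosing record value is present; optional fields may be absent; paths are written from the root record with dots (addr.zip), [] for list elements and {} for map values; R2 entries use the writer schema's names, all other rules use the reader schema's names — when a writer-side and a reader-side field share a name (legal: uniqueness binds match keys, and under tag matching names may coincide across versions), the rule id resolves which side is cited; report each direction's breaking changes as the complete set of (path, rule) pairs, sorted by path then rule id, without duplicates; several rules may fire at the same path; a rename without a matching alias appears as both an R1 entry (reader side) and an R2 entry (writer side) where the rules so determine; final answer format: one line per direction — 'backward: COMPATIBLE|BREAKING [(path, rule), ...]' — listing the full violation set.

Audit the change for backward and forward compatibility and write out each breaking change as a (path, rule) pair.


backward: BREAKING [(primary, R1), (primary, R2), (tags, R2)]; forward: BREAKING [(geo.rating, R1), (primary, R1), (primary, R2), (tags, R1)]

arrows below run writer -> reader for Order
checking backward for Order: reader v2 against writer v1:
  geo: paired with writer geo (Audit -> Audit; writer required)
  attempts: paired with writer retries (int64 -> int64; writer optional)
  enabled: paired with writer archived (bool -> bool; writer required)
  primary: no writer match
  writer field tags has no reader counterpart
  writer field primary has no reader counterpart
  geo.city: paired with writer geo.city (string -> string; writer optional)
  geo.avatar: paired with writer geo.avatar (bytes -> bytes; writer required)
  geo.rating: paired with writer geo.rating (float32 -> float32; writer required)
  breaking: (primary, R1)
  breaking: (primary, R2)
  breaking: (tags, R2)
  => 3 violation(s): backward is BREAKING for Order
checking forward for Order: reader v1 against writer v2:
  tags: no writer match
  geo: paired with writer geo (Audit -> Audit; writer required)
  retries: paired with writer attempts (int64 -> int64; writer optional)
  archived: paired with writer enabled (bool -> bool; writer required)
  primary: no writer match
  writer field primary has no reader counterpart
  geo.city: paired with writer geo.city (string -> string; writer optional)
  geo.avatar: paired with writer geo.avatar (bytes -> bytes; writer required)
  geo.rating: paired with writer geo.rating (float32 -> float32; writer optional)
  breaking: (geo.rating, R1)
  breaking: (primary, R1)
  breaking: (primary, R2)
  breaking: (tags, R1)
  => 4 violation(s): forward is BREAKING for Order


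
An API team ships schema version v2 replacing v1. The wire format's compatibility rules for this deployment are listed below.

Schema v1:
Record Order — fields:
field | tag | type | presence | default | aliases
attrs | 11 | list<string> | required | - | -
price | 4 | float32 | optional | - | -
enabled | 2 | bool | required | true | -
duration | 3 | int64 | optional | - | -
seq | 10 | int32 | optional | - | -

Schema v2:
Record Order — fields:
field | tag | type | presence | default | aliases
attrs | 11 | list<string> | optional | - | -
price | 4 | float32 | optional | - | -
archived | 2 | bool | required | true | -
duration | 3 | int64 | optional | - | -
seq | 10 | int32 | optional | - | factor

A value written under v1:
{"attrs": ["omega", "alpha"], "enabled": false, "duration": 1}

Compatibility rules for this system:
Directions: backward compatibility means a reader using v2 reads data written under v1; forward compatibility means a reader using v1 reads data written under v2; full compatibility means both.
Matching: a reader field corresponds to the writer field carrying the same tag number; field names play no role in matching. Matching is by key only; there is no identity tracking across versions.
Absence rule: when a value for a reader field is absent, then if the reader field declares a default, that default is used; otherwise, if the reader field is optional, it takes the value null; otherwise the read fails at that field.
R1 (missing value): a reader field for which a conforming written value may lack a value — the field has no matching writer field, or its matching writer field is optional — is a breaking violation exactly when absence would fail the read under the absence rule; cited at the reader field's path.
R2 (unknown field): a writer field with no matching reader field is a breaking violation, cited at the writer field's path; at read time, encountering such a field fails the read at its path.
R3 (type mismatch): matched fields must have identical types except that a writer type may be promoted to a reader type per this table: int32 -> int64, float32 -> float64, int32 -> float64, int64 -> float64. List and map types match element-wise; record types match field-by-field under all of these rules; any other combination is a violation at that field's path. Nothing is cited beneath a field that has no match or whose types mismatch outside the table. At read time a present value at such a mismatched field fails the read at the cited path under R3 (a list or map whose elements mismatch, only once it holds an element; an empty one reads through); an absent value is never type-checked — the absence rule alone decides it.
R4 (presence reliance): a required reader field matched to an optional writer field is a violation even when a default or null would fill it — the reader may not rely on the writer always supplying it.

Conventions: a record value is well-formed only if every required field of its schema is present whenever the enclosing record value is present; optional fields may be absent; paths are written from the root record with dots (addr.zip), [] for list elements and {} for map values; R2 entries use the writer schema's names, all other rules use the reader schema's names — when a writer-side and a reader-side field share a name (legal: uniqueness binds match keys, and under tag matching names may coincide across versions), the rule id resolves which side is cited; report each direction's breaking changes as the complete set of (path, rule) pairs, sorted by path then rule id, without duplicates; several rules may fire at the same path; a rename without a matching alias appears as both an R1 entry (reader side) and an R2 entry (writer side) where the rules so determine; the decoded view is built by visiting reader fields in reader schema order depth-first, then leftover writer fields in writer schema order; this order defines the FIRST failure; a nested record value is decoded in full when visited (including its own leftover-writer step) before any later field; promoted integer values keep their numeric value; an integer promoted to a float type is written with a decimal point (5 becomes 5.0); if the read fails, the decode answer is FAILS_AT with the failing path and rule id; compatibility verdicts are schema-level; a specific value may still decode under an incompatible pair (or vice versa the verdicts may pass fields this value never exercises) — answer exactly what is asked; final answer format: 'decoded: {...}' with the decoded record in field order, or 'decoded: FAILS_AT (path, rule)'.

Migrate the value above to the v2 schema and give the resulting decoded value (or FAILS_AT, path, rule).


decoded: {"attrs": ["omega", "alpha"], "price": null, "archived": false, "duration": 1, "seq": null}

each type pair in Order: writer, then reader
decoding the Order value with the v2 reader:
  attrs := ["omega", "alpha"]
  price := null (not supplied -> null)
  archived := false (from writer enabled)
  duration := 1
  seq := null (not supplied -> null)
  => decoded: {"attrs": ["omega", "alpha"], "price": null, "archived": false, "duration": 1, "seq": null}
remaining Order differences; none change what is asked:
  field attrs in record Order: required changed to optional -> shifts the Order verdicts, not this decode


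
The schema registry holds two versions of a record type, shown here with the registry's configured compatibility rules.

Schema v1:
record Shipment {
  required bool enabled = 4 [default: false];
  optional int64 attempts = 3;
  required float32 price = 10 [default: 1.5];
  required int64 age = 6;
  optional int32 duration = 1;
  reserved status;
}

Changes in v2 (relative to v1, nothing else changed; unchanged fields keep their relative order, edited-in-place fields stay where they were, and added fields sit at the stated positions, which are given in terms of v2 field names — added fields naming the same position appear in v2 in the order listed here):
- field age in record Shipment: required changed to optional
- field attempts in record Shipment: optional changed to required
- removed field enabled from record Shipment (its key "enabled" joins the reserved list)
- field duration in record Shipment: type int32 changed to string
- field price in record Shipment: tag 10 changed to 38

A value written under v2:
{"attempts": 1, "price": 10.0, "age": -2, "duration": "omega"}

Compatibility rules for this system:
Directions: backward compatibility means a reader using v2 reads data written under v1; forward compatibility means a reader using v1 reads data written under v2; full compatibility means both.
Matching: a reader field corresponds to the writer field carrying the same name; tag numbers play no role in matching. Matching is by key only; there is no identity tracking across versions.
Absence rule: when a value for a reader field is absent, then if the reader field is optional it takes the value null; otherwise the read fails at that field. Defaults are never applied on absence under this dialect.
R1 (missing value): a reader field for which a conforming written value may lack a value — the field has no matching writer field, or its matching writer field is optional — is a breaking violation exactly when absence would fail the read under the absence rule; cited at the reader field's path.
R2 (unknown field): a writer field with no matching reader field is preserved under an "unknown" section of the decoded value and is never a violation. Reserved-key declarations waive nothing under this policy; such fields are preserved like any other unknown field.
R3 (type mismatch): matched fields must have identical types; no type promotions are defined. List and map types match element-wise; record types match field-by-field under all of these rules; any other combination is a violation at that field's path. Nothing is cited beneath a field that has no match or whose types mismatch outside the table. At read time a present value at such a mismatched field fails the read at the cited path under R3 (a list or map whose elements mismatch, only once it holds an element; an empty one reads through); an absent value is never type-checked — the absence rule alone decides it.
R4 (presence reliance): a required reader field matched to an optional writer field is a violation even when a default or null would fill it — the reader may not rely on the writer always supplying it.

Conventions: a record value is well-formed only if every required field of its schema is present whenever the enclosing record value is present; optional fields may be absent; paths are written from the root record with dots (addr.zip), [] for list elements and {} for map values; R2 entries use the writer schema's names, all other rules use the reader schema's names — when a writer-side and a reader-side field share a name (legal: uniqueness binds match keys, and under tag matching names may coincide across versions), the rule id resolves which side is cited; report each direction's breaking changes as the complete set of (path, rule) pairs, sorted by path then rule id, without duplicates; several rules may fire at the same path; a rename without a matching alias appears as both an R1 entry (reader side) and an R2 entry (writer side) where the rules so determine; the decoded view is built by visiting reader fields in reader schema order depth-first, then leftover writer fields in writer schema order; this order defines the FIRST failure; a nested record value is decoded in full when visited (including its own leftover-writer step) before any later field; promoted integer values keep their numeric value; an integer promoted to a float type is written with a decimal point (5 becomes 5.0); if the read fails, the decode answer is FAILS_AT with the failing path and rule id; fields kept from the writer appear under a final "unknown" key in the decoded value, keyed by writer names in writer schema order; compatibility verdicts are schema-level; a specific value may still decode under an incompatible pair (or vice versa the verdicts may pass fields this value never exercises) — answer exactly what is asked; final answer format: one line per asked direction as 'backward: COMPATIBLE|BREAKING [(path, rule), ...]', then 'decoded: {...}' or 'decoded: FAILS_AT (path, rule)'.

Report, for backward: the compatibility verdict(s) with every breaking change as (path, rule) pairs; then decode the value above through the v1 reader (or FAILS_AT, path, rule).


backward: BREAKING [(attempts, R1), (attempts, R4), (duration, R3)]; decoded: FAILS_AT (enabled, R1)

in Shipment below, arrows point writer -> reader
backward on Shipment — v2 reading data written by v1:
  attempts: int64 -> int64, writer optional; from attempts
  price: float32 -> float32, writer required; from price
  age: int64 -> int64, writer required; from age
  duration: int32 -> string, writer optional; from duration
  enabled (writer side), unknown to reader
  rule R1 violated at attempts
  rule R4 violated at attempts
  rule R3 violated at duration
  => 3 violation(s): backward is BREAKING for Shipment
decode (reader v1):
  read fails at enabled under R1 (no fill)
  => FAILS_AT (enabled, R1)
the rest of the Shipment diff is inert for this question:
  field age in record Shipment: required changed to optional -> matters only for Shipment's forward compatibility — outside the asked direction
  field price in record Shipment: tag 10 changed to 38 -> fires no rule on Shipment, leaving the asked answer as it is


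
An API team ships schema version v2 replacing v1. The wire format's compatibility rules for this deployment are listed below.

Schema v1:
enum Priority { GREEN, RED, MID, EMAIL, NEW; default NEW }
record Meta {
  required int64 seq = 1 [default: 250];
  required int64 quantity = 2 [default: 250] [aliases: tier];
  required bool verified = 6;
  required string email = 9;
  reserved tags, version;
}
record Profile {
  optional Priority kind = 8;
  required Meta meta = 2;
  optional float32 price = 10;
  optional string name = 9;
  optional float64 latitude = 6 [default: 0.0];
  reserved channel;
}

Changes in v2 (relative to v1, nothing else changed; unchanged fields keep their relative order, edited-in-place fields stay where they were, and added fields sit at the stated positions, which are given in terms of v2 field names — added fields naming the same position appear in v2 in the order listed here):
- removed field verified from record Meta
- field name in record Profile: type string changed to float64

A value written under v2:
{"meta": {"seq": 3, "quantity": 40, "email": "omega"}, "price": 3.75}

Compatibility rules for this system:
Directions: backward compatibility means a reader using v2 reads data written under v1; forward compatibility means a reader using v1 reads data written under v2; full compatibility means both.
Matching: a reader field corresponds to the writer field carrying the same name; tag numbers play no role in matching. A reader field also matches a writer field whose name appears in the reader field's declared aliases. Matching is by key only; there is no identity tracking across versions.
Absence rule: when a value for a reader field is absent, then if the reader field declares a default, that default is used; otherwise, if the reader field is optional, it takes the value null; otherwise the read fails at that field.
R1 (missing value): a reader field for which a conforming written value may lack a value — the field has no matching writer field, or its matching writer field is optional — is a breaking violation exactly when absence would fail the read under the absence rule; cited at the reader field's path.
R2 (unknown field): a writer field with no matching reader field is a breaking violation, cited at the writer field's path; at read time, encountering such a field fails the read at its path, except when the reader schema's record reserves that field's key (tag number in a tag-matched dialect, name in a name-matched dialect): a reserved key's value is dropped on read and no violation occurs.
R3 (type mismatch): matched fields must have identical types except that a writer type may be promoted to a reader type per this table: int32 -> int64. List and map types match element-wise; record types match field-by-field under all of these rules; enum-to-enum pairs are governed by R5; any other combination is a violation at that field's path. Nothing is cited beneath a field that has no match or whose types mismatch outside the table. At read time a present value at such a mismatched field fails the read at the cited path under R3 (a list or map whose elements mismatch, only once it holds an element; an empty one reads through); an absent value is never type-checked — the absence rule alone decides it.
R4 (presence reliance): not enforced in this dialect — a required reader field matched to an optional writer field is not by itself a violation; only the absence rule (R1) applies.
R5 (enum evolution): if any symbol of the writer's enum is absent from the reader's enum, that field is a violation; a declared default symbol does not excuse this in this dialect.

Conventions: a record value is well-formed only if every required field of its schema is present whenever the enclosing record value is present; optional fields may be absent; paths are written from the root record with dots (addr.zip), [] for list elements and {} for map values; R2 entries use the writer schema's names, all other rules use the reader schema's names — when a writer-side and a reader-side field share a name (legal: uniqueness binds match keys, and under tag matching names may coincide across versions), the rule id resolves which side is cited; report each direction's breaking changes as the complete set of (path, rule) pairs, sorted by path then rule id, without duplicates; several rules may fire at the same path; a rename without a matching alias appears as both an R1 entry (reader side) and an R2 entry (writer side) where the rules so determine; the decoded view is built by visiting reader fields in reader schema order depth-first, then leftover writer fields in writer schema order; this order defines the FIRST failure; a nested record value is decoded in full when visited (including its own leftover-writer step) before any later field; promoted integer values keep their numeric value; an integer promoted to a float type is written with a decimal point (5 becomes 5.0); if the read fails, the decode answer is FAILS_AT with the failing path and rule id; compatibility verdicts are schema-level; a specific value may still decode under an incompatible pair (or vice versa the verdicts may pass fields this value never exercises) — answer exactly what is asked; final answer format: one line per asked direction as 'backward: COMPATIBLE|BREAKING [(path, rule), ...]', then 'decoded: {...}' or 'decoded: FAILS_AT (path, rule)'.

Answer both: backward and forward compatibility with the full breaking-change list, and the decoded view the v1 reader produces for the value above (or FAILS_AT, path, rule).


arrows below run writer -> reader for Profile
backward on Profile — v2 reading data written by v1:
  kind: paired with writer kind (Priority -> Priority; writer optional)
  meta: paired with writer meta (Meta -> Meta; writer required)
  price: paired with writer price (float32 -> float32; writer optional)
  name: paired with writer name (string -> float64; writer optional)
  latitude: paired with writer latitude (float64 -> float64; writer optional)
  meta.seq: paired with writer meta.seq (int64 -> int64; writer required)
  meta.quantity: paired with writer meta.quantity (int64 -> int64; writer required)
  meta.email: paired with writer meta.email (string -> string; writer required)
  writer field meta.verified has no reader counterpart
  breaking: (meta.verified, R2)
  breaking: (name, R3)
  => 2 violation(s): backward is BREAKING for Profile
forward on Profile — v1 reading data written by v2:
  kind: paired with writer kind (Priority -> Priority; writer optional)
  meta: paired with writer meta (Meta -> Meta; writer required)
  price: paired with writer price (float32 -> float32; writer optional)
  name: paired with writer name (float64 -> string; writer optional)
  latitude: paired with writer latitude (float64 -> float64; writer optional)
  meta.seq: paired with writer meta.seq (int64 -> int64; writer required)
  meta.quantity: paired with writer meta.quantity (int64 -> int64; writer required)
  meta.verified: no writer match
  meta.email: paired with writer meta.email (string -> string; writer required)
  breaking: (meta.verified, R1)
  breaking: (name, R3)
  => 2 violation(s): forward is BREAKING for Profile
decode (reader v1):
  kind := null (absent, optional -> null)
  meta.seq := 3
  meta.quantity := 40
  read fails at meta.verified under R1 (no fill)
  => FAILS_AT (meta.verified, R1)

backward: BREAKING [(meta.verified, R2), (name, R3)]; forward: BREAKING [(meta.verified, R1), (name, R3)]; decoded: FAILS_AT (meta.verified, R1)


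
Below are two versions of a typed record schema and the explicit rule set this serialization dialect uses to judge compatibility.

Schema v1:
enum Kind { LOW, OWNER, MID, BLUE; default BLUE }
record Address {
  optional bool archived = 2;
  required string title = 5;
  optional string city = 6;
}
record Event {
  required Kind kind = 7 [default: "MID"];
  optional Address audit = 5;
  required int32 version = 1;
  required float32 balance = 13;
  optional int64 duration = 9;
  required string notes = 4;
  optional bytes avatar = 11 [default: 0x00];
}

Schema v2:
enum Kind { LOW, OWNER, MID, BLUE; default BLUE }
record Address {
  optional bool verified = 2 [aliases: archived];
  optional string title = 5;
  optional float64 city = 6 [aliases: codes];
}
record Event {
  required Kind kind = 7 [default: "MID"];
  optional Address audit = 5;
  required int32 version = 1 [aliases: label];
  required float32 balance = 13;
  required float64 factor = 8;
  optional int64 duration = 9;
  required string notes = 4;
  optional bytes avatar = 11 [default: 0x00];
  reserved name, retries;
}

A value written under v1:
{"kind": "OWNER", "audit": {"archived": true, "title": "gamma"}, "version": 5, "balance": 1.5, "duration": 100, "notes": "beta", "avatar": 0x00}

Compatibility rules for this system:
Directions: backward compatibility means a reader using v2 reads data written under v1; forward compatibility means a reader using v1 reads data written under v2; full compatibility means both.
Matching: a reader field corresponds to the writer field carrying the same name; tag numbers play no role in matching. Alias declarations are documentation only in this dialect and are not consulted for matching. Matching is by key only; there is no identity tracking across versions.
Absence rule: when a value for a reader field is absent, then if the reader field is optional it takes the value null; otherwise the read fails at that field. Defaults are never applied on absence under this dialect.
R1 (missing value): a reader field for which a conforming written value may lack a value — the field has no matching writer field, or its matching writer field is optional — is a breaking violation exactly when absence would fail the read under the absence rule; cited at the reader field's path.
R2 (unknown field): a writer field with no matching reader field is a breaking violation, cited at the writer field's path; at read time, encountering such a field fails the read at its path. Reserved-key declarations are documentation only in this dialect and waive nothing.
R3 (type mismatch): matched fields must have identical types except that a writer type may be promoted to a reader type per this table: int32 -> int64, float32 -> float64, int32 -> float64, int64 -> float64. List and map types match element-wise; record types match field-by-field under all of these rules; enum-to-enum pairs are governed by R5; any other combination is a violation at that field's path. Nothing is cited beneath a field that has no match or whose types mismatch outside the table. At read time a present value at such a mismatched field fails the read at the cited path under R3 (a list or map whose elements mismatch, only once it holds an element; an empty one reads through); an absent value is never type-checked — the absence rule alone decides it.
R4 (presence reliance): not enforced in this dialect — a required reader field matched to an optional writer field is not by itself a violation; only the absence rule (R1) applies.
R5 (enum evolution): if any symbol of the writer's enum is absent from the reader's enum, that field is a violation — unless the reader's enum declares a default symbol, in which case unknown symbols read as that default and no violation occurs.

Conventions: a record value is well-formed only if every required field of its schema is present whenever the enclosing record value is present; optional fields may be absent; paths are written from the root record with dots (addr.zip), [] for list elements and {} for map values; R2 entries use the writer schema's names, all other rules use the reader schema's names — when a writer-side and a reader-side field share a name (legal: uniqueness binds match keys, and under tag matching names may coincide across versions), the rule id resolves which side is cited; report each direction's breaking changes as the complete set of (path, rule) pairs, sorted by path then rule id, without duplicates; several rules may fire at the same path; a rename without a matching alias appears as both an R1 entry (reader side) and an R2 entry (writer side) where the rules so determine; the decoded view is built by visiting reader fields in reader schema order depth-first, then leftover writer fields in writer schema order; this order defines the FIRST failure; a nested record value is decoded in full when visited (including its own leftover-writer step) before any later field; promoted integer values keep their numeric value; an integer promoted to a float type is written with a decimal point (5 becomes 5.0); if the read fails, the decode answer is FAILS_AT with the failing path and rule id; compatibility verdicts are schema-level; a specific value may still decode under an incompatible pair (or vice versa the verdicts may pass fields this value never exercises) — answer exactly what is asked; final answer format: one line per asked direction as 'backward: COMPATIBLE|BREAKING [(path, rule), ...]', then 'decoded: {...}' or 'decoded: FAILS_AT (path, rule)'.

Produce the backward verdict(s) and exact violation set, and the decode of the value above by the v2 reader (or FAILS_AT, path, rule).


the writer's type comes first in each Event pair
checking backward for Event: reader v2 against writer v1:
  writer required, Kind -> Kind: reader kind maps from writer kind
  writer optional, Address -> Address: reader audit maps from writer audit
  writer required, int32 -> int32: reader version maps from writer version
  writer required, float32 -> float32: reader balance maps from writer balance
  no writer field matches reader factor
  writer optional, int64 -> int64: reader duration maps from writer duration
  writer required, string -> string: reader notes maps from writer notes
  writer optional, bytes -> bytes: reader avatar maps from writer avatar
  no writer field matches reader audit.verified
  writer required, string -> string: reader audit.title maps from writer audit.title
  writer optional, string -> float64: reader audit.city maps from writer audit.city
  writer audit.archived: unknown to reader
  R2 fires at audit.archived
  R3 fires at audit.city
  R1 fires at factor
  => backward: BREAKING (3)
migrating the Event value to v2:
  kind := "OWNER"
  audit.verified := null (absent, optional -> null)
  audit.title := "gamma"
  audit.city := null (absent, optional -> null)
  read fails at audit.archived under R2 (unknown field)
  => FAILS_AT (audit.archived, R2)
diffs on Event not affecting the asked answer:
  field title in record Address: required changed to optional -> its effect on Event is confined to the forward direction, not asked

backward: BREAKING [(audit.archived, R2), (audit.city, R3), (factor, R1)]; decoded: FAILS_AT (audit.archived, R2)


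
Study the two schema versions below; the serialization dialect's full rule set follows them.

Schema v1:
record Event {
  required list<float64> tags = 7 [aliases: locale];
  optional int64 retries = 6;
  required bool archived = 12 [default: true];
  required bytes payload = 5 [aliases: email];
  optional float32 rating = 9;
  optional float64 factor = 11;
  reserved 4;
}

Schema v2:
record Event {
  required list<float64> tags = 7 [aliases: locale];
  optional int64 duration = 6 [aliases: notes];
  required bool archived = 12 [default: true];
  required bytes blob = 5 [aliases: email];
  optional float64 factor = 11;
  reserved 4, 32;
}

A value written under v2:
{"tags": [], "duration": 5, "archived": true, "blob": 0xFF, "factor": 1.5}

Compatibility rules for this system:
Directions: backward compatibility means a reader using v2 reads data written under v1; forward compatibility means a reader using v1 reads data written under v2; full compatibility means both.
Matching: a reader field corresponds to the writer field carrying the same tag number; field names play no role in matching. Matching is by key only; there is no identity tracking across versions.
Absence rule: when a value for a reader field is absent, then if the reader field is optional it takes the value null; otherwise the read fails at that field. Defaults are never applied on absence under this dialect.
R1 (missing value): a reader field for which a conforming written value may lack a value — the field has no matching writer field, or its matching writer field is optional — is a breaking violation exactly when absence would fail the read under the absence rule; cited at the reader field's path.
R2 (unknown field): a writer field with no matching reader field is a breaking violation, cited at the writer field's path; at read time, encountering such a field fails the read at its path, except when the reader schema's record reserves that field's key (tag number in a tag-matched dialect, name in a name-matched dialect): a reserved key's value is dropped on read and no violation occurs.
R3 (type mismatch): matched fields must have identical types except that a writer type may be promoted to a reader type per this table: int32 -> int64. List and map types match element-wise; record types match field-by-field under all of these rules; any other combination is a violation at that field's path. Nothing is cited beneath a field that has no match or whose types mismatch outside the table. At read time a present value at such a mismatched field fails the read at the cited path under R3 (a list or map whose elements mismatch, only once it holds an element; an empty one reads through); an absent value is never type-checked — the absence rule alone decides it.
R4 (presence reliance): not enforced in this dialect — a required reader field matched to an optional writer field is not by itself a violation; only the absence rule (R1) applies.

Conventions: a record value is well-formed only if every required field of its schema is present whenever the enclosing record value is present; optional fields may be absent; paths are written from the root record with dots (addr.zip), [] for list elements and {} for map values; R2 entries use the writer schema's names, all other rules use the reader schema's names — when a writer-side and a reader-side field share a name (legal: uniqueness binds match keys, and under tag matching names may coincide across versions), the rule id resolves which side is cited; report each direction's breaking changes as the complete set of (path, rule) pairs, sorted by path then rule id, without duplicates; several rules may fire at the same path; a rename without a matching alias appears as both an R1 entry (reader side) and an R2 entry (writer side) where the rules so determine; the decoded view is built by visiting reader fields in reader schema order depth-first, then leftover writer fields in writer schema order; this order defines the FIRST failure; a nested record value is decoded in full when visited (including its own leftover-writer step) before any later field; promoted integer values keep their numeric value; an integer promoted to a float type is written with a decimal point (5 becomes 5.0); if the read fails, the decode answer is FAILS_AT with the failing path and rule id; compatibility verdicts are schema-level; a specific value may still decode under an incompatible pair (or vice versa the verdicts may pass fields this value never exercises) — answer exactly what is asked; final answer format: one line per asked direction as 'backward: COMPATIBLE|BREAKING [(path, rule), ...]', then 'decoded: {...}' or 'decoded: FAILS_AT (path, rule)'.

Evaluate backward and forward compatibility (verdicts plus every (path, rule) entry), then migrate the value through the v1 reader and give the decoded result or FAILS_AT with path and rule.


each type pair in Event: writer, then reader
backward pass over Event, reader schema v2, writer schema v1:
  list<float64> -> list<float64>, writer required: tags aligns to tags
  int64 -> int64, writer optional: duration aligns to retries
  bool -> bool, writer required: archived aligns to archived
  bytes -> bytes, writer required: blob aligns to payload
  float64 -> float64, writer optional: factor aligns to factor
  leftover writer field: rating
  R2 fires at rating
  => backward verdict for Event: BREAKING, 1 violation(s)
forward pass over Event, reader schema v1, writer schema v2:
  list<float64> -> list<float64>, writer required: tags aligns to tags
  int64 -> int64, writer optional: retries aligns to duration
  bool -> bool, writer required: archived aligns to archived
  bytes -> bytes, writer required: payload aligns to blob
  rating: no writer-side match
  float64 -> float64, writer optional: factor aligns to factor
  => no violations; forward on Event: COMPATIBLE
decode (reader v1):
  tags := []
  retries := 5 (from writer duration)
  archived := true
  payload := 0xFF (from writer blob)
  rating := null (absent, optional -> null)
  factor := 1.5
  => decoded: {"tags": [], "retries": 5, "archived": true, "payload": 0xFF, "rating": null, "factor": 1.5}

backward: BREAKING [(rating, R2)]; forward: COMPATIBLE []; decoded: {"tags": [], "retries": 5, "archived": true, "payload": 0xFF, "rating": null, "factor": 1.5}


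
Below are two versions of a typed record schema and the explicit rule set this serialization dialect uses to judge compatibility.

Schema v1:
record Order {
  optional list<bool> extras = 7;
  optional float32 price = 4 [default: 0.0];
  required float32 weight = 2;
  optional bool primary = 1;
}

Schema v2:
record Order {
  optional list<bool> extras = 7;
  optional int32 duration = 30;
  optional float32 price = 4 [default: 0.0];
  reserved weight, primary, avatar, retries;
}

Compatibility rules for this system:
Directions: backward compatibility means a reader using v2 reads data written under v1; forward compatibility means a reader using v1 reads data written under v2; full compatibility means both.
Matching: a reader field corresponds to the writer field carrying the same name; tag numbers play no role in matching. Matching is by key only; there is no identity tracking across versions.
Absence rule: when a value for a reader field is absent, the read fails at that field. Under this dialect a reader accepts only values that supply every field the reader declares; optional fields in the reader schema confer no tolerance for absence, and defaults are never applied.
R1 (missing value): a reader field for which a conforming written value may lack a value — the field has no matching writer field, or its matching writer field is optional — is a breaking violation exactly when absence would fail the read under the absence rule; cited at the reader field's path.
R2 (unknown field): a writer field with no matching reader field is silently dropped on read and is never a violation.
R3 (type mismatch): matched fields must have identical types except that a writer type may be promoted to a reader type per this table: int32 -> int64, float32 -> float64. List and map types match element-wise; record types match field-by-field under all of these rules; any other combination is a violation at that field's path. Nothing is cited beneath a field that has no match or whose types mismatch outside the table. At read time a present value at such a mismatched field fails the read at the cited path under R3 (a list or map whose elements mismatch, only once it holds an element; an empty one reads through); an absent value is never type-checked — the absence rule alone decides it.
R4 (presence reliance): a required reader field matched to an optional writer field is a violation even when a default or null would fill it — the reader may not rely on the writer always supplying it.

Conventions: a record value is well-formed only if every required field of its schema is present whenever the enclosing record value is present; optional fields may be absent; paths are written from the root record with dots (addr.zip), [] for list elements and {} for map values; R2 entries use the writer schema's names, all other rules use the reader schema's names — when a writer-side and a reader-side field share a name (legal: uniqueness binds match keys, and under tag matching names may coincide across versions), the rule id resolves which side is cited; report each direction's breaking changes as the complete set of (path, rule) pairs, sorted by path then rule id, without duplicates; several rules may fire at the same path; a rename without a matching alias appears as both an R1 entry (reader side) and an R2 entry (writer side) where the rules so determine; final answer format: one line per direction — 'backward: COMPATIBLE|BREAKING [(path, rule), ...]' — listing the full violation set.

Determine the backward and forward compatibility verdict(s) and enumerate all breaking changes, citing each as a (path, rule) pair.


backward: BREAKING [(duration, R1), (extras, R1), (price, R1)]; forward: BREAKING [(extras, R1), (price, R1), (primary, R1), (weight, R1)]

each type pair in Order: writer, then reader
backward for Order (reader v2, writer v1):
  extras: list<bool> -> list<bool>, writer optional; from extras
  no writer field matches reader duration
  price: float32 -> float32, writer optional; from price
  writer weight: unknown to reader
  writer primary: unknown to reader
  breaking: (duration, R1)
  breaking: (extras, R1)
  breaking: (price, R1)
  => backward verdict for Order: BREAKING, 3 violation(s)
forward for Order (reader v1, writer v2):
  extras: list<bool> -> list<bool>, writer optional; from extras
  price: float32 -> float32, writer optional; from price
  no writer field matches reader weight
  no writer field matches reader primary
  writer duration: unknown to reader
  breaking: (extras, R1)
  breaking: (price, R1)
  breaking: (primary, R1)
  breaking: (weight, R1)
  => forward verdict for Order: BREAKING, 4 violation(s)
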